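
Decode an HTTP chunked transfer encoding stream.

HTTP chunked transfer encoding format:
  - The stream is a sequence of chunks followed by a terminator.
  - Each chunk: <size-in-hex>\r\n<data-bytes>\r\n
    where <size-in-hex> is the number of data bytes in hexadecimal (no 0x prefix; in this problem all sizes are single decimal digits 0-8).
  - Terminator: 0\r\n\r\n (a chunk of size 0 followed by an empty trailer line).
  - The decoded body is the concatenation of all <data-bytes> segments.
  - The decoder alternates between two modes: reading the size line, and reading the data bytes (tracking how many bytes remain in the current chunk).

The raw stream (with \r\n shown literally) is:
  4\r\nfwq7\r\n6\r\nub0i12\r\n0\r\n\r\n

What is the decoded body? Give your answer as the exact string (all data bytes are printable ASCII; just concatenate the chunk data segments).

Chunk 1: stream[0..1]='4' size=0x4=4, data at stream[3..7]='fwq7' -> body[0..4], body so far='fwq7'
Chunk 2: stream[9..10]='6' size=0x6=6, data at stream[12..18]='ub0i12' -> body[4..10], body so far='fwq7ub0i12'
Chunk 3: stream[20..21]='0' size=0 (terminator). Final body='fwq7ub0i12' (10 bytes)

Answer: fwq7ub0i12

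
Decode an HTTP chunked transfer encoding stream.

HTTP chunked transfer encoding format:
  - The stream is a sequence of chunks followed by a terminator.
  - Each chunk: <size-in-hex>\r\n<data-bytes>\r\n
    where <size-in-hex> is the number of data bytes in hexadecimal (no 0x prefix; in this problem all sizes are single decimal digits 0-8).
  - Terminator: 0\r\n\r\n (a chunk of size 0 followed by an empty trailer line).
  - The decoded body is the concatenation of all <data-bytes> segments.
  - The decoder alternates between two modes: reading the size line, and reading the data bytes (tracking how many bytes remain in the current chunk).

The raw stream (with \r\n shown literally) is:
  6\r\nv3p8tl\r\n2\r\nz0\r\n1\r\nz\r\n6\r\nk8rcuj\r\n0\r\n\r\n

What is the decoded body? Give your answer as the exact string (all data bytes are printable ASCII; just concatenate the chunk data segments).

Chunk 1: stream[0..1]='6' size=0x6=6, data at stream[3..9]='v3p8tl' -> body[0..6], body so far='v3p8tl'
Chunk 2: stream[11..12]='2' size=0x2=2, data at stream[14..16]='z0' -> body[6..8], body so far='v3p8tlz0'
Chunk 3: stream[18..19]='1' size=0x1=1, data at stream[21..22]='z' -> body[8..9], body so far='v3p8tlz0z'
Chunk 4: stream[24..25]='6' size=0x6=6, data at stream[27..33]='k8rcuj' -> body[9..15], body so far='v3p8tlz0zk8rcuj'
Chunk 5: stream[35..36]='0' size=0 (terminator). Final body='v3p8tlz0zk8rcuj' (15 bytes)

Answer: v3p8tlz0zk8rcuj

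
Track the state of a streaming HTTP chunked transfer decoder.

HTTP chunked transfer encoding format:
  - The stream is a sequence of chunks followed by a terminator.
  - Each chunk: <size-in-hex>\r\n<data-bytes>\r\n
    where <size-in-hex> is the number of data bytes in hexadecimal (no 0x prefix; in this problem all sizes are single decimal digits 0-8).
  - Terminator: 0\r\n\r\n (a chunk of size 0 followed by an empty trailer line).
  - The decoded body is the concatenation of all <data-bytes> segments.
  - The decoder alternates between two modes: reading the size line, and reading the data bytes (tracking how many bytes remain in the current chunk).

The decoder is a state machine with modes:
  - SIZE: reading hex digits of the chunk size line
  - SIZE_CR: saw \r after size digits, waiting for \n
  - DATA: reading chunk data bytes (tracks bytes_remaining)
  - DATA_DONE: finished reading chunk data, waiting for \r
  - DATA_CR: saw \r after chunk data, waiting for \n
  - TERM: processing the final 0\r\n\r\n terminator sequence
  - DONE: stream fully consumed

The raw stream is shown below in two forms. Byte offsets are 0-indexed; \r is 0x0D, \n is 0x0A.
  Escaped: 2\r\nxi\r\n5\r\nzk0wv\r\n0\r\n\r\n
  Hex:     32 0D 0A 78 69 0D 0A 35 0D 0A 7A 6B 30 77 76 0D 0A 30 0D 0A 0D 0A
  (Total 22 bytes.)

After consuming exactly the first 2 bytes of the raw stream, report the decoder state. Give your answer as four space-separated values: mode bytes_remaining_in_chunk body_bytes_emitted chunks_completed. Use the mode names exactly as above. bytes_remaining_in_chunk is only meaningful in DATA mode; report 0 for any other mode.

Answer: SIZE_CR 0 0 0

Derivation:
Byte 0 = '2': mode=SIZE remaining=0 emitted=0 chunks_done=0
Byte 1 = 0x0D: mode=SIZE_CR remaining=0 emitted=0 chunks_done=0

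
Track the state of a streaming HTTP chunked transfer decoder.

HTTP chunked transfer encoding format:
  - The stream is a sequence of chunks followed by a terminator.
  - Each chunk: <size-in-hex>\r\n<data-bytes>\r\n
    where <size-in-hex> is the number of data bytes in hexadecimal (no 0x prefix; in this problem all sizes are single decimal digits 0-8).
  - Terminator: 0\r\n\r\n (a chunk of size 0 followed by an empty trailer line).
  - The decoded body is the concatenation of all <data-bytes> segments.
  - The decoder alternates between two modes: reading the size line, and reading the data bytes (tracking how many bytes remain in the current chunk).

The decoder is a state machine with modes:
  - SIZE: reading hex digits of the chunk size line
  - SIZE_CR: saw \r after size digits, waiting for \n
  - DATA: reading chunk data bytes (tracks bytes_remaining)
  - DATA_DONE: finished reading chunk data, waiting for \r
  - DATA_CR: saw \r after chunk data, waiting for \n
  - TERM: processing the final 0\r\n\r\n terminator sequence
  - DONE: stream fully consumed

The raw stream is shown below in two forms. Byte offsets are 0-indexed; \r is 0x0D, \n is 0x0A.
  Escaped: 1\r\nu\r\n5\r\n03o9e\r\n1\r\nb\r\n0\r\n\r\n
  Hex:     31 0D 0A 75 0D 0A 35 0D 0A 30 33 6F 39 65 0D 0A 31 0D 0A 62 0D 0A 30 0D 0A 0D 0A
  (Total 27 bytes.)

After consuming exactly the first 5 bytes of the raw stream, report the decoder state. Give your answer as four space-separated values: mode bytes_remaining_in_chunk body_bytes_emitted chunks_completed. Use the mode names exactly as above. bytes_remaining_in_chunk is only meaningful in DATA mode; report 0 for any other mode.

Byte 0 = '1': mode=SIZE remaining=0 emitted=0 chunks_done=0
Byte 1 = 0x0D: mode=SIZE_CR remaining=0 emitted=0 chunks_done=0
Byte 2 = 0x0A: mode=DATA remaining=1 emitted=0 chunks_done=0
Byte 3 = 'u': mode=DATA_DONE remaining=0 emitted=1 chunks_done=0
Byte 4 = 0x0D: mode=DATA_CR remaining=0 emitted=1 chunks_done=0

Answer: DATA_CR 0 1 0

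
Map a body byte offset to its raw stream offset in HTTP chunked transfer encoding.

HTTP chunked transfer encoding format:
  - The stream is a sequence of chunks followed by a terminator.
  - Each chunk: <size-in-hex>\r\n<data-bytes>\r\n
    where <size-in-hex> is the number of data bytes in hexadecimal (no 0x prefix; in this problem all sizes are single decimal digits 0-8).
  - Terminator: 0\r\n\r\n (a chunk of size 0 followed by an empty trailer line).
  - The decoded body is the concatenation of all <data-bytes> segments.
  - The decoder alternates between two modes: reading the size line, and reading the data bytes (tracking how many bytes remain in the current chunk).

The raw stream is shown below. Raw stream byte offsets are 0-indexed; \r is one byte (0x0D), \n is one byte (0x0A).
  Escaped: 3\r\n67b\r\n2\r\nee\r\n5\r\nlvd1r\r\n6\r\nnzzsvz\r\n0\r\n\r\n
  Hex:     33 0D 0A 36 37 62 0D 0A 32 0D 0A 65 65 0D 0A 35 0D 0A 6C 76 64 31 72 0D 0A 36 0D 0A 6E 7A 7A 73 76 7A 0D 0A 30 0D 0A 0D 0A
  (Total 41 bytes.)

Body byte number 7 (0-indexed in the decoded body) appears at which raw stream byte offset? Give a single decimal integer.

Answer: 20

Derivation:
Chunk 1: stream[0..1]='3' size=0x3=3, data at stream[3..6]='67b' -> body[0..3], body so far='67b'
Chunk 2: stream[8..9]='2' size=0x2=2, data at stream[11..13]='ee' -> body[3..5], body so far='67bee'
Chunk 3: stream[15..16]='5' size=0x5=5, data at stream[18..23]='lvd1r' -> body[5..10], body so far='67beelvd1r'
Chunk 4: stream[25..26]='6' size=0x6=6, data at stream[28..34]='nzzsvz' -> body[10..16], body so far='67beelvd1rnzzsvz'
Chunk 5: stream[36..37]='0' size=0 (terminator). Final body='67beelvd1rnzzsvz' (16 bytes)
Body byte 7 at stream offset 20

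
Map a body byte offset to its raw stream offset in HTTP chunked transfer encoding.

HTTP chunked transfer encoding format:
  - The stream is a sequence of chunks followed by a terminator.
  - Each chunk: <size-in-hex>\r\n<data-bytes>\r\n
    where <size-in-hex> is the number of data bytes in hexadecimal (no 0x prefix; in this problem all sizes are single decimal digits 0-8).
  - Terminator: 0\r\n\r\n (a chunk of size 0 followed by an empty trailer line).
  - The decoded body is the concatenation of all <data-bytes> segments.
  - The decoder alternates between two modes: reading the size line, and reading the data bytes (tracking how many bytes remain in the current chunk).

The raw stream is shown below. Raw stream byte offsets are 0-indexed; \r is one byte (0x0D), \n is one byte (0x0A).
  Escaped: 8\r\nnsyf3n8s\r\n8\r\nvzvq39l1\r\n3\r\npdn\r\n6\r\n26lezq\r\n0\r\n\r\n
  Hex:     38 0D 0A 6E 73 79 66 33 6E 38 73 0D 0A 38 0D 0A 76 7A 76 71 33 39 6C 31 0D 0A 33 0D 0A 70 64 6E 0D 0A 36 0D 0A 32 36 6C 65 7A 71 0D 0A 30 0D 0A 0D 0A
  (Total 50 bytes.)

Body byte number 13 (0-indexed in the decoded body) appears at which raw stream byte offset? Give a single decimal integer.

Answer: 21

Derivation:
Chunk 1: stream[0..1]='8' size=0x8=8, data at stream[3..11]='nsyf3n8s' -> body[0..8], body so far='nsyf3n8s'
Chunk 2: stream[13..14]='8' size=0x8=8, data at stream[16..24]='vzvq39l1' -> body[8..16], body so far='nsyf3n8svzvq39l1'
Chunk 3: stream[26..27]='3' size=0x3=3, data at stream[29..32]='pdn' -> body[16..19], body so far='nsyf3n8svzvq39l1pdn'
Chunk 4: stream[34..35]='6' size=0x6=6, data at stream[37..43]='26lezq' -> body[19..25], body so far='nsyf3n8svzvq39l1pdn26lezq'
Chunk 5: stream[45..46]='0' size=0 (terminator). Final body='nsyf3n8svzvq39l1pdn26lezq' (25 bytes)
Body byte 13 at stream offset 21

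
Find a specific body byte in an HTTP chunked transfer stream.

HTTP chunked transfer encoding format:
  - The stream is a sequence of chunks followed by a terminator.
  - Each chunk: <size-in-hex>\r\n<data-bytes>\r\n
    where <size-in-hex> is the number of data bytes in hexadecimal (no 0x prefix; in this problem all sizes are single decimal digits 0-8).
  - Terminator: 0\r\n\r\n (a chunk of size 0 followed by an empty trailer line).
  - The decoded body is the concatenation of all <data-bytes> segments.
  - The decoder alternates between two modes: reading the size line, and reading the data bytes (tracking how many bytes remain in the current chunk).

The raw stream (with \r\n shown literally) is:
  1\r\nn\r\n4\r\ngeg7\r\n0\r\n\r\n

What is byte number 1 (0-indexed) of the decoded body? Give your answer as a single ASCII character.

Answer: g

Derivation:
Chunk 1: stream[0..1]='1' size=0x1=1, data at stream[3..4]='n' -> body[0..1], body so far='n'
Chunk 2: stream[6..7]='4' size=0x4=4, data at stream[9..13]='geg7' -> body[1..5], body so far='ngeg7'
Chunk 3: stream[15..16]='0' size=0 (terminator). Final body='ngeg7' (5 bytes)
Body byte 1 = 'g'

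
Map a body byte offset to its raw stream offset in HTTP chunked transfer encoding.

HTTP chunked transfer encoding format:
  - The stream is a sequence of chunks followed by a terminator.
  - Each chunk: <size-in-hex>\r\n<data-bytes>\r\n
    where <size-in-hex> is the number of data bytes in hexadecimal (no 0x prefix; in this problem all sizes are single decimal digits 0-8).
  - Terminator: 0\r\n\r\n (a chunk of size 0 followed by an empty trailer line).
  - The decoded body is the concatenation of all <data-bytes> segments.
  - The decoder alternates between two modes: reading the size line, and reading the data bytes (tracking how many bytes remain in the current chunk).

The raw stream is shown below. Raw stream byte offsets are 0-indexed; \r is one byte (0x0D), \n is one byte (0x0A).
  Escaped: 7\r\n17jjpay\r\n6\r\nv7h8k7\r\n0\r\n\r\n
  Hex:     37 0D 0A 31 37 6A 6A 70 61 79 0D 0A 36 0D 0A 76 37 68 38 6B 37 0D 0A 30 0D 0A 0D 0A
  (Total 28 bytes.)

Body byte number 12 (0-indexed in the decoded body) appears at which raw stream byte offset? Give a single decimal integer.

Chunk 1: stream[0..1]='7' size=0x7=7, data at stream[3..10]='17jjpay' -> body[0..7], body so far='17jjpay'
Chunk 2: stream[12..13]='6' size=0x6=6, data at stream[15..21]='v7h8k7' -> body[7..13], body so far='17jjpayv7h8k7'
Chunk 3: stream[23..24]='0' size=0 (terminator). Final body='17jjpayv7h8k7' (13 bytes)
Body byte 12 at stream offset 20

Answer: 20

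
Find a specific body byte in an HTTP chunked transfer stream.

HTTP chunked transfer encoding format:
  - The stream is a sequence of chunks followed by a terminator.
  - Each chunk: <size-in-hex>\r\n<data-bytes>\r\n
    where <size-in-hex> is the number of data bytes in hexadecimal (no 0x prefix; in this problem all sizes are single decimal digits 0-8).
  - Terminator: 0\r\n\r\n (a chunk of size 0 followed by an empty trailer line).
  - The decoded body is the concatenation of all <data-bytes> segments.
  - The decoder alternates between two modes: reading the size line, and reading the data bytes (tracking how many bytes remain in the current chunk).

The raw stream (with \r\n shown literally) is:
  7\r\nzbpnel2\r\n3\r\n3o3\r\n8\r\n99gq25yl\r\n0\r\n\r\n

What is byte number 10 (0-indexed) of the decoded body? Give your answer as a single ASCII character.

Answer: 9

Derivation:
Chunk 1: stream[0..1]='7' size=0x7=7, data at stream[3..10]='zbpnel2' -> body[0..7], body so far='zbpnel2'
Chunk 2: stream[12..13]='3' size=0x3=3, data at stream[15..18]='3o3' -> body[7..10], body so far='zbpnel23o3'
Chunk 3: stream[20..21]='8' size=0x8=8, data at stream[23..31]='99gq25yl' -> body[10..18], body so far='zbpnel23o399gq25yl'
Chunk 4: stream[33..34]='0' size=0 (terminator). Final body='zbpnel23o399gq25yl' (18 bytes)
Body byte 10 = '9'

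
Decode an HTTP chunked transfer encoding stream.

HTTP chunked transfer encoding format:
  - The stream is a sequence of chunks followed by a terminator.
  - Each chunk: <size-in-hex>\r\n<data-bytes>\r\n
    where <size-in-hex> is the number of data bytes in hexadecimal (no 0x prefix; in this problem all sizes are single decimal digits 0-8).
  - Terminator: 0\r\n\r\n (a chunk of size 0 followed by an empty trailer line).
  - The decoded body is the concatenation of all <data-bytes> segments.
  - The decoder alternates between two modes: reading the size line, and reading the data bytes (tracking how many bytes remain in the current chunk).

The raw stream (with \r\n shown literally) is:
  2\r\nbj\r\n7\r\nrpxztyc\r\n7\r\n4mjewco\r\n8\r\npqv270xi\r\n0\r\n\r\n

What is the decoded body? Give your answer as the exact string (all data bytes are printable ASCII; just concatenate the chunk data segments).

Chunk 1: stream[0..1]='2' size=0x2=2, data at stream[3..5]='bj' -> body[0..2], body so far='bj'
Chunk 2: stream[7..8]='7' size=0x7=7, data at stream[10..17]='rpxztyc' -> body[2..9], body so far='bjrpxztyc'
Chunk 3: stream[19..20]='7' size=0x7=7, data at stream[22..29]='4mjewco' -> body[9..16], body so far='bjrpxztyc4mjewco'
Chunk 4: stream[31..32]='8' size=0x8=8, data at stream[34..42]='pqv270xi' -> body[16..24], body so far='bjrpxztyc4mjewcopqv270xi'
Chunk 5: stream[44..45]='0' size=0 (terminator). Final body='bjrpxztyc4mjewcopqv270xi' (24 bytes)

Answer: bjrpxztyc4mjewcopqv270xi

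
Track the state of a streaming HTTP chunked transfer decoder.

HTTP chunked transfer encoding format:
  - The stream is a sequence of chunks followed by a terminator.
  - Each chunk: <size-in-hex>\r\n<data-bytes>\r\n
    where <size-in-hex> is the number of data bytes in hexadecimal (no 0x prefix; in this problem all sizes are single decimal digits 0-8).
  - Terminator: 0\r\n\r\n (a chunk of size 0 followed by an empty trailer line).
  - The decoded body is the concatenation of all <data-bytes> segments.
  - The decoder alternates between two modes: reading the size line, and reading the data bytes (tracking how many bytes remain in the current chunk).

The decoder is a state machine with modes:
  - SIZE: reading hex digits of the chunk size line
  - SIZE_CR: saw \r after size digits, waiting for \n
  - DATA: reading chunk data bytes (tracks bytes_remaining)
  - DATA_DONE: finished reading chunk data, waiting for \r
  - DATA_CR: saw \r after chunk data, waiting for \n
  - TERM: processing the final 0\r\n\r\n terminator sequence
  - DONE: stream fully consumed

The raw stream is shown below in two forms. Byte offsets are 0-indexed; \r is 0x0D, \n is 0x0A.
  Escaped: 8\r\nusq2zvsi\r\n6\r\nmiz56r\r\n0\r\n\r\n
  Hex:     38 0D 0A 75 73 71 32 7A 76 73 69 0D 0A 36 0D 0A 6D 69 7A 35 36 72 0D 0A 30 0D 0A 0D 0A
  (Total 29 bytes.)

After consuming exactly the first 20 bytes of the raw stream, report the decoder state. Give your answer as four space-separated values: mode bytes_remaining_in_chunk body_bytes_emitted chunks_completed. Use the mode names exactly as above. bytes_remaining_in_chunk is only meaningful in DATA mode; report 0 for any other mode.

Answer: DATA 2 12 1

Derivation:
Byte 0 = '8': mode=SIZE remaining=0 emitted=0 chunks_done=0
Byte 1 = 0x0D: mode=SIZE_CR remaining=0 emitted=0 chunks_done=0
Byte 2 = 0x0A: mode=DATA remaining=8 emitted=0 chunks_done=0
Byte 3 = 'u': mode=DATA remaining=7 emitted=1 chunks_done=0
Byte 4 = 's': mode=DATA remaining=6 emitted=2 chunks_done=0
Byte 5 = 'q': mode=DATA remaining=5 emitted=3 chunks_done=0
Byte 6 = '2': mode=DATA remaining=4 emitted=4 chunks_done=0
Byte 7 = 'z': mode=DATA remaining=3 emitted=5 chunks_done=0
Byte 8 = 'v': mode=DATA remaining=2 emitted=6 chunks_done=0
Byte 9 = 's': mode=DATA remaining=1 emitted=7 chunks_done=0
Byte 10 = 'i': mode=DATA_DONE remaining=0 emitted=8 chunks_done=0
Byte 11 = 0x0D: mode=DATA_CR remaining=0 emitted=8 chunks_done=0
Byte 12 = 0x0A: mode=SIZE remaining=0 emitted=8 chunks_done=1
Byte 13 = '6': mode=SIZE remaining=0 emitted=8 chunks_done=1
Byte 14 = 0x0D: mode=SIZE_CR remaining=0 emitted=8 chunks_done=1
Byte 15 = 0x0A: mode=DATA remaining=6 emitted=8 chunks_done=1
Byte 16 = 'm': mode=DATA remaining=5 emitted=9 chunks_done=1
Byte 17 = 'i': mode=DATA remaining=4 emitted=10 chunks_done=1
Byte 18 = 'z': mode=DATA remaining=3 emitted=11 chunks_done=1
Byte 19 = '5': mode=DATA remaining=2 emitted=12 chunks_done=1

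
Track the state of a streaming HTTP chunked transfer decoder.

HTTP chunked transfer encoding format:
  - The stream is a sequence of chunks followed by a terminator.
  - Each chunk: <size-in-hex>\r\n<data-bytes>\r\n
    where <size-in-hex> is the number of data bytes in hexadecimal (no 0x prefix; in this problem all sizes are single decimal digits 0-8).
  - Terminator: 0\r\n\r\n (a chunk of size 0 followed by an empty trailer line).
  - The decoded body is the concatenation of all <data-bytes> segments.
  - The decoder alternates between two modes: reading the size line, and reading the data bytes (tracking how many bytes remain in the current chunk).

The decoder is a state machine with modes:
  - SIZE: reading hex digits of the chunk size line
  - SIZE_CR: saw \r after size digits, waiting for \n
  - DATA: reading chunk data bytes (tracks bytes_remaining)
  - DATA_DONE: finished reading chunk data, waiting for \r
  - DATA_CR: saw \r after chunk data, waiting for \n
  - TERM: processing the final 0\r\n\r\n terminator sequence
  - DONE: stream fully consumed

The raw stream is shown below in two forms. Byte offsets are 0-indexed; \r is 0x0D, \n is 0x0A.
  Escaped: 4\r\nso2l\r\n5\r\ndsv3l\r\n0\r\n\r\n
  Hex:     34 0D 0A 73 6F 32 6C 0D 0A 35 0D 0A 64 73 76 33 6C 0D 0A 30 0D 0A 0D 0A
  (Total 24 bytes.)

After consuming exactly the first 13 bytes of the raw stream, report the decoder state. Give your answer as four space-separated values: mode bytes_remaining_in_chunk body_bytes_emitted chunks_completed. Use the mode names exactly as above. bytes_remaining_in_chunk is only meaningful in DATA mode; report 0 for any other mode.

Answer: DATA 4 5 1

Derivation:
Byte 0 = '4': mode=SIZE remaining=0 emitted=0 chunks_done=0
Byte 1 = 0x0D: mode=SIZE_CR remaining=0 emitted=0 chunks_done=0
Byte 2 = 0x0A: mode=DATA remaining=4 emitted=0 chunks_done=0
Byte 3 = 's': mode=DATA remaining=3 emitted=1 chunks_done=0
Byte 4 = 'o': mode=DATA remaining=2 emitted=2 chunks_done=0
Byte 5 = '2': mode=DATA remaining=1 emitted=3 chunks_done=0
Byte 6 = 'l': mode=DATA_DONE remaining=0 emitted=4 chunks_done=0
Byte 7 = 0x0D: mode=DATA_CR remaining=0 emitted=4 chunks_done=0
Byte 8 = 0x0A: mode=SIZE remaining=0 emitted=4 chunks_done=1
Byte 9 = '5': mode=SIZE remaining=0 emitted=4 chunks_done=1
Byte 10 = 0x0D: mode=SIZE_CR remaining=0 emitted=4 chunks_done=1
Byte 11 = 0x0A: mode=DATA remaining=5 emitted=4 chunks_done=1
Byte 12 = 'd': mode=DATA remaining=4 emitted=5 chunks_done=1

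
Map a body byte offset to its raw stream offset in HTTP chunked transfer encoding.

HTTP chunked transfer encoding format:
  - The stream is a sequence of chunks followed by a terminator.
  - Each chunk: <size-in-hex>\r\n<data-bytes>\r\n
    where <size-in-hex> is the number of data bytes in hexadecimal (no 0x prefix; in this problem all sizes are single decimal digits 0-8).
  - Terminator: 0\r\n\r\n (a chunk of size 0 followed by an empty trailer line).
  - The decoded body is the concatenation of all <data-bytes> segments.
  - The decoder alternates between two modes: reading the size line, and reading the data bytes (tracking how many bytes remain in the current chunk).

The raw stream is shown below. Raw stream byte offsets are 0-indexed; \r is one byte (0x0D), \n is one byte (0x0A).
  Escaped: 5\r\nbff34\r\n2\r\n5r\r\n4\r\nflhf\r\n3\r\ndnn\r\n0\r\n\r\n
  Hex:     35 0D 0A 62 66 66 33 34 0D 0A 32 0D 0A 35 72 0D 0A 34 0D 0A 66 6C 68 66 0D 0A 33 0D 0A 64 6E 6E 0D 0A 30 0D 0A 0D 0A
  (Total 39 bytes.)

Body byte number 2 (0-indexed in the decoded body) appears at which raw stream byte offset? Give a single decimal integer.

Chunk 1: stream[0..1]='5' size=0x5=5, data at stream[3..8]='bff34' -> body[0..5], body so far='bff34'
Chunk 2: stream[10..11]='2' size=0x2=2, data at stream[13..15]='5r' -> body[5..7], body so far='bff345r'
Chunk 3: stream[17..18]='4' size=0x4=4, data at stream[20..24]='flhf' -> body[7..11], body so far='bff345rflhf'
Chunk 4: stream[26..27]='3' size=0x3=3, data at stream[29..32]='dnn' -> body[11..14], body so far='bff345rflhfdnn'
Chunk 5: stream[34..35]='0' size=0 (terminator). Final body='bff345rflhfdnn' (14 bytes)
Body byte 2 at stream offset 5

Answer: 5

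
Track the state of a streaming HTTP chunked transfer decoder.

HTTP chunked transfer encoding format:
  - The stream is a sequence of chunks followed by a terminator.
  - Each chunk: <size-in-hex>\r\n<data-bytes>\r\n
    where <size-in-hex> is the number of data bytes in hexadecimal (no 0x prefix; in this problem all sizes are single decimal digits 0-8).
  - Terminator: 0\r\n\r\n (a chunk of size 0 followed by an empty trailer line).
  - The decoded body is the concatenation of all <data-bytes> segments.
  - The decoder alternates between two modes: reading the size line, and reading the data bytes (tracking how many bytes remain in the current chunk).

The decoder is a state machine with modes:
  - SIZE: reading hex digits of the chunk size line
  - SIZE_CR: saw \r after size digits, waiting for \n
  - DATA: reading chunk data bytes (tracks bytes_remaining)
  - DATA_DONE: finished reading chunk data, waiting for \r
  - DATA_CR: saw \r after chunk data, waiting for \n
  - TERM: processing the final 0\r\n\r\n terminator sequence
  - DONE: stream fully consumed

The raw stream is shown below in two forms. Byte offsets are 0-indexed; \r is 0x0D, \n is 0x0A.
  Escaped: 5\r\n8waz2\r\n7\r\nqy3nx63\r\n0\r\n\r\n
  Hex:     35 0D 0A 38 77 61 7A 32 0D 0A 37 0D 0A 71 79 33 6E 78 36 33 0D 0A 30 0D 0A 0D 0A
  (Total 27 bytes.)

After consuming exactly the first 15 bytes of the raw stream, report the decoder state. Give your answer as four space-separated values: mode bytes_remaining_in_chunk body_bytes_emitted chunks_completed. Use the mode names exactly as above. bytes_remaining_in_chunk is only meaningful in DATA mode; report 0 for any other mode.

Answer: DATA 5 7 1

Derivation:
Byte 0 = '5': mode=SIZE remaining=0 emitted=0 chunks_done=0
Byte 1 = 0x0D: mode=SIZE_CR remaining=0 emitted=0 chunks_done=0
Byte 2 = 0x0A: mode=DATA remaining=5 emitted=0 chunks_done=0
Byte 3 = '8': mode=DATA remaining=4 emitted=1 chunks_done=0
Byte 4 = 'w': mode=DATA remaining=3 emitted=2 chunks_done=0
Byte 5 = 'a': mode=DATA remaining=2 emitted=3 chunks_done=0
Byte 6 = 'z': mode=DATA remaining=1 emitted=4 chunks_done=0
Byte 7 = '2': mode=DATA_DONE remaining=0 emitted=5 chunks_done=0
Byte 8 = 0x0D: mode=DATA_CR remaining=0 emitted=5 chunks_done=0
Byte 9 = 0x0A: mode=SIZE remaining=0 emitted=5 chunks_done=1
Byte 10 = '7': mode=SIZE remaining=0 emitted=5 chunks_done=1
Byte 11 = 0x0D: mode=SIZE_CR remaining=0 emitted=5 chunks_done=1
Byte 12 = 0x0A: mode=DATA remaining=7 emitted=5 chunks_done=1
Byte 13 = 'q': mode=DATA remaining=6 emitted=6 chunks_done=1
Byte 14 = 'y': mode=DATA remaining=5 emitted=7 chunks_done=1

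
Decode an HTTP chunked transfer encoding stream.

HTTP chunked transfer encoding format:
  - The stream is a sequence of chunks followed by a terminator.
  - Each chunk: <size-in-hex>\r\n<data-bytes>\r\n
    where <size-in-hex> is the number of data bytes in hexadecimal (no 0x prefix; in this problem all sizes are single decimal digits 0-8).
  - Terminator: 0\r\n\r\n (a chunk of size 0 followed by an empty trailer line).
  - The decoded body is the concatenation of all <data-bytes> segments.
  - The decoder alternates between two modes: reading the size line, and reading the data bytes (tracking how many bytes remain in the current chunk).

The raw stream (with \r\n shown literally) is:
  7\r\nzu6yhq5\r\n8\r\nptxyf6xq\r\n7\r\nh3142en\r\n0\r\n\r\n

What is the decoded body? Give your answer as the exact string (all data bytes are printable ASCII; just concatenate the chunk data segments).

Answer: zu6yhq5ptxyf6xqh3142en

Derivation:
Chunk 1: stream[0..1]='7' size=0x7=7, data at stream[3..10]='zu6yhq5' -> body[0..7], body so far='zu6yhq5'
Chunk 2: stream[12..13]='8' size=0x8=8, data at stream[15..23]='ptxyf6xq' -> body[7..15], body so far='zu6yhq5ptxyf6xq'
Chunk 3: stream[25..26]='7' size=0x7=7, data at stream[28..35]='h3142en' -> body[15..22], body so far='zu6yhq5ptxyf6xqh3142en'
Chunk 4: stream[37..38]='0' size=0 (terminator). Final body='zu6yhq5ptxyf6xqh3142en' (22 bytes)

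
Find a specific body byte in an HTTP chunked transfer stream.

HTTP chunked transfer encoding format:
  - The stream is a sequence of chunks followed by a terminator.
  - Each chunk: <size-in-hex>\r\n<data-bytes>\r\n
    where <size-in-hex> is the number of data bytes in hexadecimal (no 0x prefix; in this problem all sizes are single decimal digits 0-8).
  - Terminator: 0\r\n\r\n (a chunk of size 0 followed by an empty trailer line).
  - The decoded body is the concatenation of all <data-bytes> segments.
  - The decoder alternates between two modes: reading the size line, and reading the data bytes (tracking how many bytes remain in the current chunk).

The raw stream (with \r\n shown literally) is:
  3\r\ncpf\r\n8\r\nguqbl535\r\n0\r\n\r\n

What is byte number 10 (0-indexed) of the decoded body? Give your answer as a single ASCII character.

Chunk 1: stream[0..1]='3' size=0x3=3, data at stream[3..6]='cpf' -> body[0..3], body so far='cpf'
Chunk 2: stream[8..9]='8' size=0x8=8, data at stream[11..19]='guqbl535' -> body[3..11], body so far='cpfguqbl535'
Chunk 3: stream[21..22]='0' size=0 (terminator). Final body='cpfguqbl535' (11 bytes)
Body byte 10 = '5'

Answer: 5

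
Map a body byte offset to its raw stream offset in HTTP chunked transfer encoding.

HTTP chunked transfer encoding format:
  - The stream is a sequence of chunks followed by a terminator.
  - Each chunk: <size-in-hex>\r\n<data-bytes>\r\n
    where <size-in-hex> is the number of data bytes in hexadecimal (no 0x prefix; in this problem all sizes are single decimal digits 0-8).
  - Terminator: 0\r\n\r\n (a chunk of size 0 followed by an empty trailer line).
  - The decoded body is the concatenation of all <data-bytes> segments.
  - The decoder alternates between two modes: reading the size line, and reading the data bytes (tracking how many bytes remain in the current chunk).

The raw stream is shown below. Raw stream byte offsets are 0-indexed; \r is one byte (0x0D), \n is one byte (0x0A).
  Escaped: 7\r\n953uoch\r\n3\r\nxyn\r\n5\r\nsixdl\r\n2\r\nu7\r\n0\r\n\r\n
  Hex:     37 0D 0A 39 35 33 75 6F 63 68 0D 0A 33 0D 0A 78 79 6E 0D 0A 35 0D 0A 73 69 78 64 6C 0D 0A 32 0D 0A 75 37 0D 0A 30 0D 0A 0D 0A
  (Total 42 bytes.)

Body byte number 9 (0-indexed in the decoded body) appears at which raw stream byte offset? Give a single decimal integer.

Answer: 17

Derivation:
Chunk 1: stream[0..1]='7' size=0x7=7, data at stream[3..10]='953uoch' -> body[0..7], body so far='953uoch'
Chunk 2: stream[12..13]='3' size=0x3=3, data at stream[15..18]='xyn' -> body[7..10], body so far='953uochxyn'
Chunk 3: stream[20..21]='5' size=0x5=5, data at stream[23..28]='sixdl' -> body[10..15], body so far='953uochxynsixdl'
Chunk 4: stream[30..31]='2' size=0x2=2, data at stream[33..35]='u7' -> body[15..17], body so far='953uochxynsixdlu7'
Chunk 5: stream[37..38]='0' size=0 (terminator). Final body='953uochxynsixdlu7' (17 bytes)
Body byte 9 at stream offset 17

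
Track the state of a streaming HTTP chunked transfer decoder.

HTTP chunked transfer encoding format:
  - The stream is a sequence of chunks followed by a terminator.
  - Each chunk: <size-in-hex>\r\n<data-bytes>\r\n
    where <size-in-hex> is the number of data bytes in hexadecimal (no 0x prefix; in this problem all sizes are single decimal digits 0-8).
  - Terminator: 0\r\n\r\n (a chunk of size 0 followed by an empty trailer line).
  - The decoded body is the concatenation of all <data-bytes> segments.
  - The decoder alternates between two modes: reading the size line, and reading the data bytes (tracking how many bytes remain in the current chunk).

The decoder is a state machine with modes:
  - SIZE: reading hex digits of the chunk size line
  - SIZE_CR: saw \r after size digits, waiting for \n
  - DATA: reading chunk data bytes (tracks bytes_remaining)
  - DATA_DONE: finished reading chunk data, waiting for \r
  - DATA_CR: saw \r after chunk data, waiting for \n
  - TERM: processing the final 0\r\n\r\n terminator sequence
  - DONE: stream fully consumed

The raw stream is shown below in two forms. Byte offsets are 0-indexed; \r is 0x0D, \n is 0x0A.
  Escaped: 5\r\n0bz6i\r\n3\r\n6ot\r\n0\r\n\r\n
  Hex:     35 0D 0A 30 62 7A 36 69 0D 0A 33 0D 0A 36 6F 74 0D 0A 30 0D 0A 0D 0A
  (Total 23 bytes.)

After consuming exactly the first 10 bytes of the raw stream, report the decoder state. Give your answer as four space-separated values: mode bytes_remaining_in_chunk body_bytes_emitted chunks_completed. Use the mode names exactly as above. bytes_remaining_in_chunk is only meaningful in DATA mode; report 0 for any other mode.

Answer: SIZE 0 5 1

Derivation:
Byte 0 = '5': mode=SIZE remaining=0 emitted=0 chunks_done=0
Byte 1 = 0x0D: mode=SIZE_CR remaining=0 emitted=0 chunks_done=0
Byte 2 = 0x0A: mode=DATA remaining=5 emitted=0 chunks_done=0
Byte 3 = '0': mode=DATA remaining=4 emitted=1 chunks_done=0
Byte 4 = 'b': mode=DATA remaining=3 emitted=2 chunks_done=0
Byte 5 = 'z': mode=DATA remaining=2 emitted=3 chunks_done=0
Byte 6 = '6': mode=DATA remaining=1 emitted=4 chunks_done=0
Byte 7 = 'i': mode=DATA_DONE remaining=0 emitted=5 chunks_done=0
Byte 8 = 0x0D: mode=DATA_CR remaining=0 emitted=5 chunks_done=0
Byte 9 = 0x0A: mode=SIZE remaining=0 emitted=5 chunks_done=1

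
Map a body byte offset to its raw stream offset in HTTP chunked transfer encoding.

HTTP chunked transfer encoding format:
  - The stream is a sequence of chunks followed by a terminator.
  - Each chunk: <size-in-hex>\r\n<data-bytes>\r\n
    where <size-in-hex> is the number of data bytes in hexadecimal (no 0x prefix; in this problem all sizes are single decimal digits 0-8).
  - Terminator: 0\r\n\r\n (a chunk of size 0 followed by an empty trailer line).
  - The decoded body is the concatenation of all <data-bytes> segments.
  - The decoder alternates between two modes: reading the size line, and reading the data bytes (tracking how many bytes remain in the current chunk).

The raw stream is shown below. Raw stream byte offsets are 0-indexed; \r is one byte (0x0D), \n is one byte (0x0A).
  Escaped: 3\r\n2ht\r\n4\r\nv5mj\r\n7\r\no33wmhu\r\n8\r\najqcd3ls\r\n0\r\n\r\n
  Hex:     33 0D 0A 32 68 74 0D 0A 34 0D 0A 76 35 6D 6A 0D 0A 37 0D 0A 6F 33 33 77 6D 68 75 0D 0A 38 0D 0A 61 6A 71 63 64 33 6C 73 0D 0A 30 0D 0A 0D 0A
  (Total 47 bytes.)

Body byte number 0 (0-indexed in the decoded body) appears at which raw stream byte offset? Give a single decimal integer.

Answer: 3

Derivation:
Chunk 1: stream[0..1]='3' size=0x3=3, data at stream[3..6]='2ht' -> body[0..3], body so far='2ht'
Chunk 2: stream[8..9]='4' size=0x4=4, data at stream[11..15]='v5mj' -> body[3..7], body so far='2htv5mj'
Chunk 3: stream[17..18]='7' size=0x7=7, data at stream[20..27]='o33wmhu' -> body[7..14], body so far='2htv5mjo33wmhu'
Chunk 4: stream[29..30]='8' size=0x8=8, data at stream[32..40]='ajqcd3ls' -> body[14..22], body so far='2htv5mjo33wmhuajqcd3ls'
Chunk 5: stream[42..43]='0' size=0 (terminator). Final body='2htv5mjo33wmhuajqcd3ls' (22 bytes)
Body byte 0 at stream offset 3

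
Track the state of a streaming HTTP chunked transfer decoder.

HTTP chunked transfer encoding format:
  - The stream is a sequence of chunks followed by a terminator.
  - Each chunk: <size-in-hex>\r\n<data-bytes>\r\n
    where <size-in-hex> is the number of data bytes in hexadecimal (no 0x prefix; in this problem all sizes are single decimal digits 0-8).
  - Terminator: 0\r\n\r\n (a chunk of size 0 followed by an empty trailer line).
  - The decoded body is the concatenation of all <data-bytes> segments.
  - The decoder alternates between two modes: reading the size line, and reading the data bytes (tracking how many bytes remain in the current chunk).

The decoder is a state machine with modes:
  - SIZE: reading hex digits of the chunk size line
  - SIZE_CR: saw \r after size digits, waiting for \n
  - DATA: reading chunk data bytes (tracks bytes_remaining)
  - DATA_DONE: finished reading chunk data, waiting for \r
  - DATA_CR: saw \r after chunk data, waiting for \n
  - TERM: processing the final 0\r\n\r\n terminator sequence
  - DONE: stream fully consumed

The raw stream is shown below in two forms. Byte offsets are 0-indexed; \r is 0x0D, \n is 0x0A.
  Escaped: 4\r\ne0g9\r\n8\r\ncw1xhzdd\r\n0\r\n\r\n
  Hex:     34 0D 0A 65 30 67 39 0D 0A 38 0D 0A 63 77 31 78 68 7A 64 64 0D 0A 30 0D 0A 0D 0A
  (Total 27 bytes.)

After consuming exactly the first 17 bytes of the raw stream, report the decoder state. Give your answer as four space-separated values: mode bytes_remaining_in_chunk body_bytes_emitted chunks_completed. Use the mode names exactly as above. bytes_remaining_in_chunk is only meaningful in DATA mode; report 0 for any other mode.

Answer: DATA 3 9 1

Derivation:
Byte 0 = '4': mode=SIZE remaining=0 emitted=0 chunks_done=0
Byte 1 = 0x0D: mode=SIZE_CR remaining=0 emitted=0 chunks_done=0
Byte 2 = 0x0A: mode=DATA remaining=4 emitted=0 chunks_done=0
Byte 3 = 'e': mode=DATA remaining=3 emitted=1 chunks_done=0
Byte 4 = '0': mode=DATA remaining=2 emitted=2 chunks_done=0
Byte 5 = 'g': mode=DATA remaining=1 emitted=3 chunks_done=0
Byte 6 = '9': mode=DATA_DONE remaining=0 emitted=4 chunks_done=0
Byte 7 = 0x0D: mode=DATA_CR remaining=0 emitted=4 chunks_done=0
Byte 8 = 0x0A: mode=SIZE remaining=0 emitted=4 chunks_done=1
Byte 9 = '8': mode=SIZE remaining=0 emitted=4 chunks_done=1
Byte 10 = 0x0D: mode=SIZE_CR remaining=0 emitted=4 chunks_done=1
Byte 11 = 0x0A: mode=DATA remaining=8 emitted=4 chunks_done=1
Byte 12 = 'c': mode=DATA remaining=7 emitted=5 chunks_done=1
Byte 13 = 'w': mode=DATA remaining=6 emitted=6 chunks_done=1
Byte 14 = '1': mode=DATA remaining=5 emitted=7 chunks_done=1
Byte 15 = 'x': mode=DATA remaining=4 emitted=8 chunks_done=1
Byte 16 = 'h': mode=DATA remaining=3 emitted=9 chunks_done=1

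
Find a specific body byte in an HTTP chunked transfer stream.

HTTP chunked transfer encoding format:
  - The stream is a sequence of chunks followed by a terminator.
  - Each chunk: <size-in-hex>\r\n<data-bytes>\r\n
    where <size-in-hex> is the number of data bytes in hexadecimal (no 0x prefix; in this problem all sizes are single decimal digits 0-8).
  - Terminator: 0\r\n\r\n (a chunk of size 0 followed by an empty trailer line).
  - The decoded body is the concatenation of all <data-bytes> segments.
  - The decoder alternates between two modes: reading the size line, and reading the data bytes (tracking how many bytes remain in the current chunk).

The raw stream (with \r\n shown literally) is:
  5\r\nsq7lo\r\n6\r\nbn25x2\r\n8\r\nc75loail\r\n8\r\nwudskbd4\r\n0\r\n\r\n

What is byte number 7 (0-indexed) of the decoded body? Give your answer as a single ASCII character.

Chunk 1: stream[0..1]='5' size=0x5=5, data at stream[3..8]='sq7lo' -> body[0..5], body so far='sq7lo'
Chunk 2: stream[10..11]='6' size=0x6=6, data at stream[13..19]='bn25x2' -> body[5..11], body so far='sq7lobn25x2'
Chunk 3: stream[21..22]='8' size=0x8=8, data at stream[24..32]='c75loail' -> body[11..19], body so far='sq7lobn25x2c75loail'
Chunk 4: stream[34..35]='8' size=0x8=8, data at stream[37..45]='wudskbd4' -> body[19..27], body so far='sq7lobn25x2c75loailwudskbd4'
Chunk 5: stream[47..48]='0' size=0 (terminator). Final body='sq7lobn25x2c75loailwudskbd4' (27 bytes)
Body byte 7 = '2'

Answer: 2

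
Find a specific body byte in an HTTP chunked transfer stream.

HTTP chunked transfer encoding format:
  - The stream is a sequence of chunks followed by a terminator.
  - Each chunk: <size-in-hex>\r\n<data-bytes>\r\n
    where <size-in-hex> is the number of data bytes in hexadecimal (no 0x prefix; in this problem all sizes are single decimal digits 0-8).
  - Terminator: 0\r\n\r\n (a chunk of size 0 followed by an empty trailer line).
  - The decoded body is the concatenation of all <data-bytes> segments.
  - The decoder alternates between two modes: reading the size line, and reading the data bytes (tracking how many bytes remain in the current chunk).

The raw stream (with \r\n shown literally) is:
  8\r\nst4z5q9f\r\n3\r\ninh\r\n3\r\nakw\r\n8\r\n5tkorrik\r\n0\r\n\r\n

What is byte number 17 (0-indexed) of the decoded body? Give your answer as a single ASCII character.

Chunk 1: stream[0..1]='8' size=0x8=8, data at stream[3..11]='st4z5q9f' -> body[0..8], body so far='st4z5q9f'
Chunk 2: stream[13..14]='3' size=0x3=3, data at stream[16..19]='inh' -> body[8..11], body so far='st4z5q9finh'
Chunk 3: stream[21..22]='3' size=0x3=3, data at stream[24..27]='akw' -> body[11..14], body so far='st4z5q9finhakw'
Chunk 4: stream[29..30]='8' size=0x8=8, data at stream[32..40]='5tkorrik' -> body[14..22], body so far='st4z5q9finhakw5tkorrik'
Chunk 5: stream[42..43]='0' size=0 (terminator). Final body='st4z5q9finhakw5tkorrik' (22 bytes)
Body byte 17 = 'o'

Answer: o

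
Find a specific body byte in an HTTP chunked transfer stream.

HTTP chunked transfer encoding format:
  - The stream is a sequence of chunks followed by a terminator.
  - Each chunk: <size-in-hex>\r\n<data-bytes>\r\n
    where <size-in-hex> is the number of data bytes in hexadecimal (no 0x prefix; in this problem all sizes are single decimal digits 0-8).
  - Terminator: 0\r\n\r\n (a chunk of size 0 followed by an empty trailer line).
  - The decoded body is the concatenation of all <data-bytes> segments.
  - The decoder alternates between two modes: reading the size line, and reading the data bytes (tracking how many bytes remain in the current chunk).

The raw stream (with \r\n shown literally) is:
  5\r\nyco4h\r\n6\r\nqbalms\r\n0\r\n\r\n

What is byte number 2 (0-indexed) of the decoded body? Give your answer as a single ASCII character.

Chunk 1: stream[0..1]='5' size=0x5=5, data at stream[3..8]='yco4h' -> body[0..5], body so far='yco4h'
Chunk 2: stream[10..11]='6' size=0x6=6, data at stream[13..19]='qbalms' -> body[5..11], body so far='yco4hqbalms'
Chunk 3: stream[21..22]='0' size=0 (terminator). Final body='yco4hqbalms' (11 bytes)
Body byte 2 = 'o'

Answer: o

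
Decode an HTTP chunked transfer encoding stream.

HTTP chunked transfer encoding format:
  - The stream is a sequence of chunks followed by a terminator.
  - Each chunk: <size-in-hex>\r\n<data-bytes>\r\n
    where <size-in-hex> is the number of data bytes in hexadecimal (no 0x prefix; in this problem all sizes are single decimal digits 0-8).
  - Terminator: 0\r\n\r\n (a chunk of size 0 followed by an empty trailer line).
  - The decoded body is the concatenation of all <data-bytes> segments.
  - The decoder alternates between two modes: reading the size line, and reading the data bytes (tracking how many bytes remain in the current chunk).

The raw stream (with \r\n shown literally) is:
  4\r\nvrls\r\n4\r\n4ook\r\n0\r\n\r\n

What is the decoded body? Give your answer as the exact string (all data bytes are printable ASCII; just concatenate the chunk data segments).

Answer: vrls4ook

Derivation:
Chunk 1: stream[0..1]='4' size=0x4=4, data at stream[3..7]='vrls' -> body[0..4], body so far='vrls'
Chunk 2: stream[9..10]='4' size=0x4=4, data at stream[12..16]='4ook' -> body[4..8], body so far='vrls4ook'
Chunk 3: stream[18..19]='0' size=0 (terminator). Final body='vrls4ook' (8 bytes)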